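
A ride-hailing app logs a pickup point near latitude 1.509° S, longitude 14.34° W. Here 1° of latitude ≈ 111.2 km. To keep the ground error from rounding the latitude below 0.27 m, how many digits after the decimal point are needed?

6

One degree of latitude covers 111200 m.
N decimal places → at most half a unit in the last place, 0.5 × 10⁻ᴺ° = 111200/2 × 10⁻ᴺ m.
Need 0.5 × 111200 × 10⁻ᴺ ≤ 0.27 → 10⁻ᴺ ≤ 4.856e-06, so N ≥ 5.31.
So 6 decimal places suffice (0.0556 m); 5 would allow up to 0.556 m.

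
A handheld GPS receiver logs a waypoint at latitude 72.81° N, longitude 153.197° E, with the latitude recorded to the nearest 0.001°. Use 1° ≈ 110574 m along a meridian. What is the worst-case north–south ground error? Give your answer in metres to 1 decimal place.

Rounding to 3 decimal places leaves the latitude within ±0.0005° of the true value.
Along the meridian that is 0.0005° × 110574 m/° = 55.287 m.

55.3 metres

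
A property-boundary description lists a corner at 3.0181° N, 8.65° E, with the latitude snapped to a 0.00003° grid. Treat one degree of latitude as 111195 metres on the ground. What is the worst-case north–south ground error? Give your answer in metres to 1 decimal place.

1.7 metres

With a 0.00003° grid the true value lies within half a step, ±0.00003°/2 = ±1.5e-05°, of the stored one.
North–south distance: 1.5e-05° × 111195 m/° = 1.66793 m.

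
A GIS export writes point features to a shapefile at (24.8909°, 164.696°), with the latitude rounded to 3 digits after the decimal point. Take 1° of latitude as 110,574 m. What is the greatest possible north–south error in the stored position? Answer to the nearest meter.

Rounding to 3 decimal places leaves the latitude within ±0.0005° of the true value.
North–south distance: 0.0005° × 110574 m/° = 55.287 m.

55 meters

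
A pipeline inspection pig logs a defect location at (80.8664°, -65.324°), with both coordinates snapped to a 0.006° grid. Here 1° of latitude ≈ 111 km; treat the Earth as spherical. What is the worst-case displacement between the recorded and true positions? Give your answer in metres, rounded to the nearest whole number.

With a 0.006° grid the true value lies within half a step, ±0.006°/2 = ±0.003°, of the stored one.
Latitude error → 0.003 × 111000 = 333 m along the meridian.
E–W at 80.8664°: 0.003° × 111000 × cos 80.8664° = 0.003 × 111000 × 0.1587 ≈ 52.8595 m.
Worst case both components are at the extreme and orthogonal: √(333² + 52.8595²) ≈ 337.169 m.

337 metres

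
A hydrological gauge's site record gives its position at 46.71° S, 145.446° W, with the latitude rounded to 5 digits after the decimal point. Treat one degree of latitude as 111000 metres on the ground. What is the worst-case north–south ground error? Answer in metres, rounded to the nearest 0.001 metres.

0.555 metres

Rounding to 5 decimal places leaves the latitude within ±5e-06° of the true value.
So the N–S error is at most 5e-06 × 111000 = 0.555 m.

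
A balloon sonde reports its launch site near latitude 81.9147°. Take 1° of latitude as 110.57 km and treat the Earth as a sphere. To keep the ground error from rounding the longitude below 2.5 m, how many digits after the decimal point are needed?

At 81.9147° one degree of longitude covers 110570 × cos 81.9147° ≈ 110570 × 0.1406 ≈ 15551.4 m.
N decimal places → at most half a unit in the last place, 0.5 × 10⁻ᴺ° = 15551.4/2 × 10⁻ᴺ m.
Need 0.5 × 15551.4 × 10⁻ᴺ ≤ 2.5 → 10⁻ᴺ ≤ 3.215e-04, so N ≥ 3.49.
So 4 decimal places suffice (0.778 m); 3 would allow up to 7.78 m.

4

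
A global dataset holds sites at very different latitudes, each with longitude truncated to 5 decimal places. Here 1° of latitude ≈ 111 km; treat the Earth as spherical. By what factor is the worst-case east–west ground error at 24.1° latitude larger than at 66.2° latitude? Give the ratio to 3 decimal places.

Truncating at 5 decimal places can drop up to a full unit in the last place, so the longitude may be off by as much as 1e-05°.
At 24.1°: 1e-05° × 111000 × cos 24.1° = 1e-05 × 111000 × 0.9128 ≈ 1.0132 m.
At 66.2°: 1e-05° × 111000 × cos 66.2° = 1e-05 × 111000 × 0.4035 ≈ 0.44794 m.
Ratio: 1.0132 / 0.44794 = cos 24.1° / cos 66.2° ≈ 2.2620.

2.262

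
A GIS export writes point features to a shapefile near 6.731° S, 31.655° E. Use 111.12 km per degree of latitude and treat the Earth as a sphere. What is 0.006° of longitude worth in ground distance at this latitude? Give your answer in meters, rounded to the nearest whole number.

0.006° of longitude at 6.731° is 0.006 × 111120 × cos 6.731° ≈ 0.006 × 110354 = 662.125 m.

662 meters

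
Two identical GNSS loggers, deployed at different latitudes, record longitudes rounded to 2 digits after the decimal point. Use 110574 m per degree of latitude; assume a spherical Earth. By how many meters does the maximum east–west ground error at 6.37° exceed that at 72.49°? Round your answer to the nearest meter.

383 meters

Rounding to 2 decimal places leaves the longitude within ±0.005° of the true value.
At 6.37°: 0.005° × 110574 × cos 6.37° = 0.005 × 110574 × 0.9938 ≈ 549.46 m.
Error at 72.49° = 0.005° × 110574 × cos 72.49° ≈ 552.87 × 0.3009 = 166.34 m.
So the lower-latitude error exceeds the higher by 549.46 − 166.34 = 383.11 m.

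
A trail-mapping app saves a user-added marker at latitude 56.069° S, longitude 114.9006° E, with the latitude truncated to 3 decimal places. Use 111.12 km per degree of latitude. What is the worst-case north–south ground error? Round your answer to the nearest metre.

Truncating at 3 decimal places can drop up to a full unit in the last place, so the latitude may be off by as much as 0.001°.
North–south distance: 0.001° × 111120 m/° = 111.12 m.

111 metres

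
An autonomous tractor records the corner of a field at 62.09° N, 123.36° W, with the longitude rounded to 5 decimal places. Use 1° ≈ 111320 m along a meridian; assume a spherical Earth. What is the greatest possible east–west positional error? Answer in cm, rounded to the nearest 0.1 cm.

26.1 cm

Rounding to 5 decimal places leaves the longitude within ±5e-06° of the true value.
At latitude 62.09° a degree of longitude spans 111320 m × cos 62.09° = 111320 × 0.4681 ≈ 52107.1 m.
So at most 5e-06° × 52107.1 ≈ 0.260536 m east–west.
That is 0.260536 m = 26.054 cm.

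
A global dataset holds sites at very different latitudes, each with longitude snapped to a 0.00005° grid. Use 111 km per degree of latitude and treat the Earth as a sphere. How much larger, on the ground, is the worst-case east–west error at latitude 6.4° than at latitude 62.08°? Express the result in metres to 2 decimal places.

With a 0.00005° grid the true value lies within half a step, ±0.00005°/2 = ±2.5e-05°, of the stored one.
At 6.4°: 2.5e-05° × 111000 × cos 6.4° = 2.5e-05 × 111000 × 0.9938 ≈ 2.7577 m.
Error at 62.08° = 2.5e-05° × 111000 × cos 62.08° ≈ 2.775 × 0.4682 = 1.2994 m.
So the lower-latitude error exceeds the higher by 2.7577 − 1.2994 = 1.4583 m.

1.46 metres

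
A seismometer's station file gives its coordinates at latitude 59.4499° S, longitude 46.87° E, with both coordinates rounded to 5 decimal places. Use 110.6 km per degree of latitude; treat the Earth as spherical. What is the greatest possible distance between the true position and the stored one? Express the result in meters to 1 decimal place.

0.6 meters

Rounding to 5 decimal places leaves each coordinate within ±5e-06° of the true value.
Latitude error → 5e-06 × 110600 = 0.553 m along the meridian.
E–W at 59.4499°: 5e-06° × 110600 × cos 59.4499° = 5e-06 × 110600 × 0.5083 ≈ 0.281085 m.
Worst case both components are at the extreme and orthogonal: √(0.553² + 0.281085²) ≈ 0.620337 m.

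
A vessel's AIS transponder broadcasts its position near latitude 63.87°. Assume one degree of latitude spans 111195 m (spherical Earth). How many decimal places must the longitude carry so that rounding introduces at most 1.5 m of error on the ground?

5

At 63.87° one degree of longitude covers 111195 × cos 63.87° ≈ 111195 × 0.4404 ≈ 48971.3 m.
N decimal places → at most half a unit in the last place, 0.5 × 10⁻ᴺ° = 48971.3/2 × 10⁻ᴺ m.
Setting 24485.7 × 10⁻ᴺ ≤ 1.5 gives 10ᴺ ≥ 1.632e+04, i.e. N ≥ 4.21.
N = 4 would give 2.45 m (too coarse); N = 5 gives 0.245 m ≤ 1.5 m.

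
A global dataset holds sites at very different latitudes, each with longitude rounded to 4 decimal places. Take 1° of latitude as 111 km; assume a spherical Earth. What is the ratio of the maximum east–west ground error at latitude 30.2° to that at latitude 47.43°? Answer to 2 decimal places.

1.28

Rounding to 4 decimal places leaves the longitude within ±5e-05° of the true value.
Error at 30.2° = 5e-05° × 111000 × cos 30.2° ≈ 5.55 × 0.8643 = 4.7967 m.
Error at 47.43° = 5e-05° × 111000 × cos 47.43° ≈ 5.55 × 0.6765 = 3.7545 m.
The ratio reduces to cos 30.2° / cos 47.43° = 0.8643/0.6765 ≈ 1.2776.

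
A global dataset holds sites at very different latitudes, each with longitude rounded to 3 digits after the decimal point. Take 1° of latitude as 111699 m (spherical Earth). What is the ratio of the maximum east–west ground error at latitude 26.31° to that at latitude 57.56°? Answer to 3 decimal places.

Rounding to 3 decimal places leaves the longitude within ±0.0005° of the true value.
Error at 26.31° = 0.0005° × 111699 × cos 26.31° ≈ 55.849 × 0.8964 = 50.064 m.
Error at 57.56° = 0.0005° × 111699 × cos 57.56° ≈ 55.849 × 0.5364 = 29.959 m.
Ratio: 50.064 / 29.959 = cos 26.31° / cos 57.56° ≈ 1.6711.

1.671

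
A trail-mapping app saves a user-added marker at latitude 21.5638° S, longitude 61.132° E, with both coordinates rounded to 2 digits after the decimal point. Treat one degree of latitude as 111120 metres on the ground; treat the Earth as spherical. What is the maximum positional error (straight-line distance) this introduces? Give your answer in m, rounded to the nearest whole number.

759 m

Rounding to 2 decimal places leaves each coordinate within ±0.005° of the true value.
N–S: 0.005° × 111120 m/° = 555.6 m.
E–W at 21.5638°: 0.005° × 111120 × cos 21.5638° = 0.005 × 111120 × 0.9300 ≈ 516.713 m.
The two errors are perpendicular, so the maximum displacement is √(555.6² + 516.713²) ≈ 758.738 m.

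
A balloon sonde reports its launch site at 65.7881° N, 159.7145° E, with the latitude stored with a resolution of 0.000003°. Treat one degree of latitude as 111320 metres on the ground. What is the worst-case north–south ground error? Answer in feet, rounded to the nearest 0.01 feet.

0.55 feet

With a 0.000003° grid the true value lies within half a step, ±0.000003°/2 = ±1.5e-06°, of the stored one.
So the N–S error is at most 1.5e-06 × 111320 = 0.16698 m.
In feet: 0.16698 m ÷ 0.3048 ≈ 0.54783 ft.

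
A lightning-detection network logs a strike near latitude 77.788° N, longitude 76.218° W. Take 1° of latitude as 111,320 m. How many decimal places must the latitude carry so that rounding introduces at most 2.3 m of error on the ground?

5 decimal places

One degree of latitude covers 111320 m.
N decimal places → at most half a unit in the last place, 0.5 × 10⁻ᴺ° = 111320/2 × 10⁻ᴺ m.
Need 0.5 × 111320 × 10⁻ᴺ ≤ 2.3 → 10⁻ᴺ ≤ 4.132e-05, so N ≥ 4.38.
At 4 places the error can reach 5.57 m, but 5 places keeps it to 0.557 m.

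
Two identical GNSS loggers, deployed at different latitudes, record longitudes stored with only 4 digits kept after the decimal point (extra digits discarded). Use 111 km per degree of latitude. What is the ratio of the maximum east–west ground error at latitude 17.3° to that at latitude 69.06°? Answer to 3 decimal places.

Truncating at 4 decimal places can drop up to a full unit in the last place, so the longitude may be off by as much as 0.0001°.
Error at 17.3° = 0.0001° × 111000 × cos 17.3° ≈ 11.1 × 0.9548 = 10.598 m.
Error at 69.06° = 0.0001° × 111000 × cos 69.06° ≈ 11.1 × 0.3574 = 3.967 m.
The ratio reduces to cos 17.3° / cos 69.06° = 0.9548/0.3574 ≈ 2.6715.

2.671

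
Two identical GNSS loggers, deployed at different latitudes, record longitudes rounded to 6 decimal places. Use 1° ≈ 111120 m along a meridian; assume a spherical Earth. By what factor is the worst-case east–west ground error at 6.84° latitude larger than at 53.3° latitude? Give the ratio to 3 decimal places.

Rounding to 6 decimal places leaves the longitude within ±5e-07° of the true value.
At 6.84°: 5e-07° × 111120 × cos 6.84° = 5e-07 × 111120 × 0.9929 ≈ 0.055165 m.
Error at 53.3° = 5e-07° × 111120 × cos 53.3° ≈ 0.05556 × 0.5976 = 0.033204 m.
The ratio reduces to cos 6.84° / cos 53.3° = 0.9929/0.5976 ≈ 1.6614.

1.661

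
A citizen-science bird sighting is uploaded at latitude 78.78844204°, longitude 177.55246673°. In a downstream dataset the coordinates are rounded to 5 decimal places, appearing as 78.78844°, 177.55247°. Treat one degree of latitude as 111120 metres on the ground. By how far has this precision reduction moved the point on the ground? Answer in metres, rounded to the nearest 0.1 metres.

0.2 metres

Δlat = 78.78844204 − 78.78844 = +0.00000204°; Δlon = 177.55246673 − 177.55247 = -0.00000327°.
N–S: 0.00000204° × 111120 m/° = 0.226685 m.
E–W at 78.7884°: -0.00000327° × 111120 × cos 78.7884° = -0.00000327 × 111120 × 0.1944 ≈ -0.0706494 m.
Hypotenuse of the two orthogonal shifts: √(0.226685² + 0.0706494²) = 0.237439 m.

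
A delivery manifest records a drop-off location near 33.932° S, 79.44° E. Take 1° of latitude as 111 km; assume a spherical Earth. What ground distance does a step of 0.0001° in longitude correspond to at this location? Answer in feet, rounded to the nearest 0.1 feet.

0.0001° of longitude at 33.932° is 0.0001 × 111000 × cos 33.932° ≈ 0.0001 × 92096.8 = 9.20968 m.
In feet: 9.20968 m ÷ 0.3048 ≈ 30.215 ft.

30.2 feet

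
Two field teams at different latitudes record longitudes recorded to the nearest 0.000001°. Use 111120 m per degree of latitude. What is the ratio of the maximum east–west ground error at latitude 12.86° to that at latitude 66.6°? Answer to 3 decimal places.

2.455

Rounding to 6 decimal places leaves the longitude within ±5e-07° of the true value.
Error at 12.86° = 5e-07° × 111120 × cos 12.86° ≈ 0.05556 × 0.9749 = 0.054166 m.
Error at 66.6° = 5e-07° × 111120 × cos 66.6° ≈ 0.05556 × 0.3971 = 0.022066 m.
Ratio: 0.054166 / 0.022066 = cos 12.86° / cos 66.6° ≈ 2.4548.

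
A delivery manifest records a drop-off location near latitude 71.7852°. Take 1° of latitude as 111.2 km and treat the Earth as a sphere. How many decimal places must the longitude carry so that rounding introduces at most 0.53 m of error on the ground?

5 decimal places

At 71.7852° one degree of longitude covers 111200 × cos 71.7852° ≈ 111200 × 0.3126 ≈ 34758.9 m.
Rounding to N decimal places gives at most 0.5 × 10⁻ᴺ degrees of error, i.e. 0.5 × 10⁻ᴺ × 34758.9 m.
Need 0.5 × 34758.9 × 10⁻ᴺ ≤ 0.53 → 10⁻ᴺ ≤ 3.050e-05, so N ≥ 4.52.
So 5 decimal places suffice (0.174 m); 4 would allow up to 1.74 m.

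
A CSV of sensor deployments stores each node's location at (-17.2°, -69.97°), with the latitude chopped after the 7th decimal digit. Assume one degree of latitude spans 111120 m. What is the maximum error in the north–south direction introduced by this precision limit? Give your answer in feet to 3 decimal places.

Truncating at 7 decimal places can drop up to a full unit in the last place, so the latitude may be off by as much as 1e-07°.
So the N–S error is at most 1e-07 × 111120 = 0.011112 m.
Converting: 0.011112 m × 3.2808 ft/m ≈ 0.036457 ft.

0.036 feet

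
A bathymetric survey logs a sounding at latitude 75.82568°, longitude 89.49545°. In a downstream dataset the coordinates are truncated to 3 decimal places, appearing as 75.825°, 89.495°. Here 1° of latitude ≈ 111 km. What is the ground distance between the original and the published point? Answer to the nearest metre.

The latitude changed by +0.00068° and the longitude by +0.00045°.
N–S: 0.00068° × 111000 m/° = 75.48 m.
E–W at 75.825°: 0.00045° × 111000 × cos 75.825° = 0.00045 × 111000 × 0.2449 ≈ 12.232 m.
Hypotenuse of the two orthogonal shifts: √(75.48² + 12.232²) = 76.4647 m.

76 metres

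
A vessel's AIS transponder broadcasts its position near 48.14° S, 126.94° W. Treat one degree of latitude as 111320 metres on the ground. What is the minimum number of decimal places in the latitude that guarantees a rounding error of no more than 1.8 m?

5 decimal places

One degree of latitude covers 111320 m.
With N decimal places the half-ulp bound is 0.5·10⁻ᴺ°, or 0.5·10⁻ᴺ × 111320 m on the ground.
Need 0.5 × 111320 × 10⁻ᴺ ≤ 1.8 → 10⁻ᴺ ≤ 3.234e-05, so N ≥ 4.49.
So 5 decimal places suffice (0.557 m); 4 would allow up to 5.57 m.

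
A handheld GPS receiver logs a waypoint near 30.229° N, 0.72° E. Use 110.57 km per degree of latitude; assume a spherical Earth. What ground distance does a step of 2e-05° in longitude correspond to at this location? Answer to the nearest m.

One degree of longitude here spans 110570 × cos 30.229° = 110570 × 0.8640 ≈ 95534.7 m; 2e-05° of that is 1.91069 m.

2 m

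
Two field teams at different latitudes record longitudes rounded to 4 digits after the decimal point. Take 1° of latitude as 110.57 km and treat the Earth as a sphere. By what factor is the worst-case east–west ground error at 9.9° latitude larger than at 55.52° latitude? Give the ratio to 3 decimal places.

Rounding to 4 decimal places leaves the longitude within ±5e-05° of the true value.
Error at 9.9° = 5e-05° × 110570 × cos 9.9° ≈ 5.5285 × 0.9851 = 5.4462 m.
Error at 55.52° = 5e-05° × 110570 × cos 55.52° ≈ 5.5285 × 0.5661 = 3.1298 m.
Ratio: 5.4462 / 3.1298 = cos 9.9° / cos 55.52° ≈ 1.7401.

1.740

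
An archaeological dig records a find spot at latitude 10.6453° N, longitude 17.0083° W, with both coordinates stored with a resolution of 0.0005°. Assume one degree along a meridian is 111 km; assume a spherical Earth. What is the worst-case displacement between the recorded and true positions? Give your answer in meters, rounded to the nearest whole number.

39 meters

With a 0.0005° grid the true value lies within half a step, ±0.0005°/2 = ±0.00025°, of the stored one.
Latitude error → 0.00025 × 111000 = 27.75 m along the meridian.
Longitude error → 0.00025 × 111000 × cos 10.6453° = 0.00025 × 111000 × 0.9828 ≈ 27.2724 m.
Worst case both components are at the extreme and orthogonal: √(27.75² + 27.2724²) ≈ 38.9082 m.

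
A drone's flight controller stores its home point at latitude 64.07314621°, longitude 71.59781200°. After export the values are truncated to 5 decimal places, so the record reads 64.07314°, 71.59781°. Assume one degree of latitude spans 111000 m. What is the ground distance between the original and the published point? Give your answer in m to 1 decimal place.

0.7 m

Δlat = 64.07314621 − 64.07314 = +0.00000621°; Δlon = 71.59781200 − 71.59781 = +0.00000200°.
North–south shift: 0.00000621 × 111000 = 0.68931 m.
E–W at 64.0731°: 0.00000200° × 111000 × cos 64.0731° = 0.00000200 × 111000 × 0.4372 ≈ 0.0970636 m.
Distance: √(0.68931² + 0.0970636²) ≈ 0.69611 m.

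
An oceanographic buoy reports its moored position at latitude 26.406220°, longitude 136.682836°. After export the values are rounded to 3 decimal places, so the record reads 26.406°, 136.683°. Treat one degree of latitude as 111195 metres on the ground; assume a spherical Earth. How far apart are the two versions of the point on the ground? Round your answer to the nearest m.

29 m

The latitude changed by +0.000220° and the longitude by -0.000164°.
N–S: 0.000220° × 111195 m/° = 24.4629 m.
E–W at 26.406°: -0.000164° × 111195 × cos 26.406° = -0.000164 × 111195 × 0.8957 ≈ -16.3333 m.
Combined displacement = (24.4629² + 16.3333²)^½ ≈ 29.4145 m.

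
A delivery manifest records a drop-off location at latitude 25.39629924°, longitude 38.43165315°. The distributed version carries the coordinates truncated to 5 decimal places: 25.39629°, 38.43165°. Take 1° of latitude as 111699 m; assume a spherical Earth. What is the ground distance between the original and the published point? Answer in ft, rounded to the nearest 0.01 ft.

The latitude changed by +0.00000924° and the longitude by +0.00000315°.
N–S: 0.00000924° × 111699 m/° = 1.0321 m.
East–west at this latitude: 0.00000315° × 111699 × cos 25.3963° ≈ 0.00000315 × 100905 = 0.31785 m.
Distance: √(1.0321² + 0.31785²) ≈ 1.07993 m.
In feet: 1.07993 m ÷ 0.3048 ≈ 3.5431 ft.

3.54 ft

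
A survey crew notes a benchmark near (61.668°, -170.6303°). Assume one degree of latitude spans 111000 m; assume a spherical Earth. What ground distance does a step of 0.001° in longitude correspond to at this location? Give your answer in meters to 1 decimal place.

52.7 meters

At 61.668° a degree of longitude is 111000 × cos 61.668° ≈ 52678.4 m, so 0.001° corresponds to 52.6784 m.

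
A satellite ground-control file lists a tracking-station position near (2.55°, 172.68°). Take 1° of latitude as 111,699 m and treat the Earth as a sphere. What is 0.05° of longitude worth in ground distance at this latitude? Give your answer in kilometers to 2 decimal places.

5.58 kilometers

One degree of longitude here spans 111699 × cos 2.55° = 111699 × 0.9990 ≈ 111588 m; 0.05° of that is 5579.42 m.
That is 5579.42 m = 5.5794 km.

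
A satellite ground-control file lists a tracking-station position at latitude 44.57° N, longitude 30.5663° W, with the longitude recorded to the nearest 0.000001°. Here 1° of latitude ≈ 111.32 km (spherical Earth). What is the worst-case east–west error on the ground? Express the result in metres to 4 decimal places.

0.0397 metres

Rounding to 6 decimal places leaves the longitude within ±5e-07° of the true value.
At latitude 44.57° a degree of longitude spans 111320 m × cos 44.57° = 111320 × 0.7124 ≈ 79303.7 m.
East–west error: 5e-07° × 79303.7 m/° ≈ 0.0396518 m.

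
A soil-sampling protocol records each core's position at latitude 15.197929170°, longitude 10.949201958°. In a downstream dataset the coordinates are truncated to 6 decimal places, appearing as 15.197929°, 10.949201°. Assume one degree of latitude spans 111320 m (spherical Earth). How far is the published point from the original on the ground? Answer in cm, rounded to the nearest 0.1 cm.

Δlat = 15.197929170 − 15.197929 = +0.000000170°; Δlon = 10.949201958 − 10.949201 = +0.000000958°.
North–south shift: 0.000000170 × 111320 = 0.0189244 m.
East–west at this latitude: 0.000000958° × 111320 × cos 15.1979° ≈ 0.000000958 × 107427 = 0.102915 m.
Combined displacement = (0.0189244² + 0.102915²)^½ ≈ 0.10464 m.
That is 0.10464 m = 10.464 cm.

10.5 cm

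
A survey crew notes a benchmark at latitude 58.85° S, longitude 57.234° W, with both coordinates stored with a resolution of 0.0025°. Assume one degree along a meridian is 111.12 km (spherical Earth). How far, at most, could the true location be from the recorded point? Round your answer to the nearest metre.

With a 0.0025° grid the true value lies within half a step, ±0.0025°/2 = ±0.00125°, of the stored one.
N–S: 0.00125° × 111120 m/° = 138.9 m.
E–W at 58.85°: 0.00125° × 111120 × cos 58.85° = 0.00125 × 111120 × 0.5173 ≈ 71.8502 m.
Worst case both components are at the extreme and orthogonal: √(138.9² + 71.8502²) ≈ 156.383 m.

156 metres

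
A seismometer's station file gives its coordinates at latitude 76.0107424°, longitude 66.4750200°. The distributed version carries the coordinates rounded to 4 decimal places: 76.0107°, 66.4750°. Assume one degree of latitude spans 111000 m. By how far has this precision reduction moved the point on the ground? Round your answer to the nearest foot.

16 feet

The latitude changed by +0.0000424° and the longitude by +0.0000200°.
N–S: 0.0000424° × 111000 m/° = 4.7064 m.
E–W at 76.0107°: 0.0000200° × 111000 × cos 76.0107° = 0.0000200 × 111000 × 0.2417 ≈ 0.536664 m.
Combined displacement = (4.7064² + 0.536664²)^½ ≈ 4.7369 m.
In feet: 4.7369 m ÷ 0.3048 ≈ 15.541 ft.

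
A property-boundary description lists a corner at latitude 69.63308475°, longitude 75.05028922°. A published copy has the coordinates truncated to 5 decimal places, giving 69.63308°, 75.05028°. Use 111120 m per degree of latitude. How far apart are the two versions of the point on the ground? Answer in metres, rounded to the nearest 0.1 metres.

0.6 metres

The latitude changed by +0.00000475° and the longitude by +0.00000922°.
North–south shift: 0.00000475 × 111120 = 0.52782 m.
E–W at 69.6331°: 0.00000922° × 111120 × cos 69.6331° = 0.00000922 × 111120 × 0.3480 ≈ 0.356567 m.
Distance: √(0.52782² + 0.356567²) ≈ 0.636972 m.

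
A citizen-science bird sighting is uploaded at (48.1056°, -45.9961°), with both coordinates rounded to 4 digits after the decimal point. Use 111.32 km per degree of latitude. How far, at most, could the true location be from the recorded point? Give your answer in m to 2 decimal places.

6.69 m

Rounding to 4 decimal places leaves each coordinate within ±5e-05° of the true value.
N–S: 5e-05° × 111320 m/° = 5.566 m.
Longitude error → 5e-05 × 111320 × cos 48.1056° = 5e-05 × 111320 × 0.6678 ≈ 3.71675 m.
Worst case both components are at the extreme and orthogonal: √(5.566² + 3.71675²) ≈ 6.69288 m.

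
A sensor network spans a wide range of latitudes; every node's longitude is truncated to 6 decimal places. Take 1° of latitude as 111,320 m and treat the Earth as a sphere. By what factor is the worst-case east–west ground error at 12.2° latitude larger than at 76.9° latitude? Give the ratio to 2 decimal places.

Truncating at 6 decimal places can drop up to a full unit in the last place, so the longitude may be off by as much as 1e-06°.
Error at 12.2° = 1e-06° × 111320 × cos 12.2° ≈ 0.11132 × 0.9774 = 0.10881 m.
At 76.9°: 1e-06° × 111320 × cos 76.9° = 1e-06 × 111320 × 0.2267 ≈ 0.025231 m.
Ratio: 0.10881 / 0.025231 = cos 12.2° / cos 76.9° ≈ 4.3124.

4.31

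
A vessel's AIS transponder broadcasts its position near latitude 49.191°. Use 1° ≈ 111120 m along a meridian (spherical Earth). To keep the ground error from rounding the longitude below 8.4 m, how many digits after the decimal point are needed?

4

At 49.191° one degree of longitude covers 111120 × cos 49.191° ≈ 111120 × 0.6535 ≈ 72621.3 m.
With N decimal places the half-ulp bound is 0.5·10⁻ᴺ°, or 0.5·10⁻ᴺ × 72621.3 m on the ground.
Need 0.5 × 72621.3 × 10⁻ᴺ ≤ 8.4 → 10⁻ᴺ ≤ 2.313e-04, so N ≥ 3.64.
At 3 places the error can reach 36.3 m, but 4 places keeps it to 3.63 m.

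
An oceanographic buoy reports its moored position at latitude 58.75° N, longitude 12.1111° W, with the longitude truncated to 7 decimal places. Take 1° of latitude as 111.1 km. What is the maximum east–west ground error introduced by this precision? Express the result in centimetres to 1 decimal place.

Truncating at 7 decimal places can drop up to a full unit in the last place, so the longitude may be off by as much as 1e-07°.
One degree of longitude at 58.75° is 111100 × cos 58.75° ≈ 111100 × 0.5188 = 57635.7 m.
East–west error: 1e-07° × 57635.7 m/° ≈ 0.00576357 m.
That is 0.00576357 m = 0.57636 cm.

0.6 centimetres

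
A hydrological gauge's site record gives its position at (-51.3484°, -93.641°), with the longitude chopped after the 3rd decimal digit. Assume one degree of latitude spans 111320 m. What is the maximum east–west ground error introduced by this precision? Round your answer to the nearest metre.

Truncating at 3 decimal places can drop up to a full unit in the last place, so the longitude may be off by as much as 0.001°.
At latitude 51.3484° a degree of longitude spans 111320 m × cos 51.3484° = 111320 × 0.6246 ≈ 69528.6 m.
East–west error: 0.001° × 69528.6 m/° ≈ 69.5286 m.

70 metres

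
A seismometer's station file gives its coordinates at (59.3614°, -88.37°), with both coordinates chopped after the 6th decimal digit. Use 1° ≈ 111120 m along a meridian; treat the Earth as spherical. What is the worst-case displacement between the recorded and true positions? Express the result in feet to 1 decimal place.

0.4 feet

Truncating at 6 decimal places can drop up to a full unit in the last place, so each coordinate may be off by as much as 1e-06°.
Latitude error → 1e-06 × 111120 = 0.11112 m along the meridian.
E–W at 59.3614°: 1e-06° × 111120 × cos 59.3614° = 1e-06 × 111120 × 0.5096 ≈ 0.0566291 m.
Worst case both components are at the extreme and orthogonal: √(0.11112² + 0.0566291²) ≈ 0.124718 m.
Converting: 0.124718 m × 3.2808 ft/m ≈ 0.40918 ft.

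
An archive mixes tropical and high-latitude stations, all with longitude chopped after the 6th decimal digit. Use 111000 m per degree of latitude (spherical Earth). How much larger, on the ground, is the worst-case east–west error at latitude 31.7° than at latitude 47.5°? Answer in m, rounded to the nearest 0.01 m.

0.02 m

Truncating at 6 decimal places can drop up to a full unit in the last place, so the longitude may be off by as much as 1e-06°.
At 31.7°: 1e-06° × 111000 × cos 31.7° = 1e-06 × 111000 × 0.8508 ≈ 0.09444 m.
At 47.5°: 1e-06° × 111000 × cos 47.5° = 1e-06 × 111000 × 0.6756 ≈ 0.074991 m.
Difference: 0.09444 − 0.074991 = 0.01945 m.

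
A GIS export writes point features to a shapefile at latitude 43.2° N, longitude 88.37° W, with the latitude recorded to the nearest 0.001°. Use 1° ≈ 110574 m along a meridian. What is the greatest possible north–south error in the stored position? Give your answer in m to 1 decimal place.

Rounding to 3 decimal places leaves the latitude within ±0.0005° of the true value.
Along the meridian that is 0.0005° × 110574 m/° = 55.287 m.

55.3 m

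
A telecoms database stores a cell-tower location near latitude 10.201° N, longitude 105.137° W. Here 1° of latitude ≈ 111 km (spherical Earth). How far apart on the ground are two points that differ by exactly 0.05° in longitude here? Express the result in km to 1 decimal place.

5.5 km

At 10.201° a degree of longitude is 111000 × cos 10.201° ≈ 109245 m, so 0.05° corresponds to 5462.27 m.
That is 5462.27 m = 5.4623 km.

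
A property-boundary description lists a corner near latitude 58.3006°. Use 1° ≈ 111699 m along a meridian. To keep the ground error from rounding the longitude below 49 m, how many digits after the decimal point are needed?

3 decimal places

At 58.3006° one degree of longitude covers 111699 × cos 58.3006° ≈ 111699 × 0.5255 ≈ 58693.7 m.
With N decimal places the half-ulp bound is 0.5·10⁻ᴺ°, or 0.5·10⁻ᴺ × 58693.7 m on the ground.
Need 0.5 × 58693.7 × 10⁻ᴺ ≤ 49 → 10⁻ᴺ ≤ 1.670e-03, so N ≥ 2.78.
At 2 places the error can reach 293 m, but 3 places keeps it to 29.3 m.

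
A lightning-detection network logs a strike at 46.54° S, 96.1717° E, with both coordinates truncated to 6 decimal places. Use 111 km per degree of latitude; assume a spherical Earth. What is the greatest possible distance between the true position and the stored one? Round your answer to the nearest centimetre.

Truncating at 6 decimal places can drop up to a full unit in the last place, so each coordinate may be off by as much as 1e-06°.
North–south component: 1e-06° × 111000 = 0.111 m.
East–west component at 46.54°: 1e-06° × 111000 × cos 46.54° ≈ 1e-06 × 76351.1 ≈ 0.0763511 m.
Worst case both components are at the extreme and orthogonal: √(0.111² + 0.0763511²) ≈ 0.134724 m.
That is 0.134724 m = 13.472 cm.

13 centimetres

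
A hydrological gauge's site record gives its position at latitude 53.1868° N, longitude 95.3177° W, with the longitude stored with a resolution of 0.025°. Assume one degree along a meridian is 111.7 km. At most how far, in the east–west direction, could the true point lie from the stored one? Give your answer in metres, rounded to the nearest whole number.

With a 0.025° grid the true value lies within half a step, ±0.025°/2 = ±0.0125°, of the stored one.
One degree of longitude at 53.1868° is 111700 × cos 53.1868° ≈ 111700 × 0.5992 = 66931.5 m.
Maximum E–W displacement: 0.0125 × 66931.5 = 836.644 m.

837 metres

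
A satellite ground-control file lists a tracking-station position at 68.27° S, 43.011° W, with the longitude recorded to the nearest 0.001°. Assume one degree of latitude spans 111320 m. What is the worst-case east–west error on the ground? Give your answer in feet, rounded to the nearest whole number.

68 feet

Rounding to 3 decimal places leaves the longitude within ±0.0005° of the true value.
One degree of longitude at 68.27° is 111320 × cos 68.27° ≈ 111320 × 0.3702 = 41214.4 m.
East–west error: 0.0005° × 41214.4 m/° ≈ 20.6072 m.
In feet: 20.6072 m ÷ 0.3048 ≈ 67.609 ft.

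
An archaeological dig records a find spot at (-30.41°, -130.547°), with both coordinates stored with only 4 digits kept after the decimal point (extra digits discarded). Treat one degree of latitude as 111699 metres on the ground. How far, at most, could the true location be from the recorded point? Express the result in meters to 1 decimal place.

Truncating at 4 decimal places can drop up to a full unit in the last place, so each coordinate may be off by as much as 0.0001°.
N–S: 0.0001° × 111699 m/° = 11.1699 m.
E–W at 30.41°: 0.0001° × 111699 × cos 30.41° = 0.0001 × 111699 × 0.8624 ≈ 9.6332 m.
Combining orthogonally: (11.1699² + 9.6332²)^½ ≈ 14.7501 m.

14.8 meters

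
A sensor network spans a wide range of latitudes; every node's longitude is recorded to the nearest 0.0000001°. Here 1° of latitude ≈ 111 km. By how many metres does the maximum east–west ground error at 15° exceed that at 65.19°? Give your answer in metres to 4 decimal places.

0.0030 metres

Rounding to 7 decimal places leaves the longitude within ±5e-08° of the true value.
Error at 15° = 5e-08° × 111000 × cos 15° ≈ 0.00555 × 0.9659 = 0.0053609 m.
At 65.19°: 5e-08° × 111000 × cos 65.19° = 5e-08 × 111000 × 0.4196 ≈ 0.0023288 m.
So the lower-latitude error exceeds the higher by 0.0053609 − 0.0023288 = 0.003032 m.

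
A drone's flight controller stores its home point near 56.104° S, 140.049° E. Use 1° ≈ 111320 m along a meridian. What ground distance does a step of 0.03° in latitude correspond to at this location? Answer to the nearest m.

0.03° × 111320 m/° = 3339.6 m.

3340 m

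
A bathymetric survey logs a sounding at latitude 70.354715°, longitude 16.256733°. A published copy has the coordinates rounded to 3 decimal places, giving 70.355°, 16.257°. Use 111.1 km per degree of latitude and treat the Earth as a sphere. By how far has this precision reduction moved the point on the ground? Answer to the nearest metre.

33 metres

The latitude changed by -0.000285° and the longitude by -0.000267°.
North–south shift: -0.000285 × 111100 = -31.6635 m.
E–W at 70.355°: -0.000267° × 111100 × cos 70.355° = -0.000267 × 111100 × 0.3362 ≈ -9.97268 m.
Hypotenuse of the two orthogonal shifts: √(31.6635² + 9.97268²) = 33.1969 m.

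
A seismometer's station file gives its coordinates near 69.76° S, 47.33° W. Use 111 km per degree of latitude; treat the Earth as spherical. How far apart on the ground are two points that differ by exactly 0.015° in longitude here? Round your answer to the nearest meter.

One degree of longitude here spans 111000 × cos 69.76° = 111000 × 0.3460 ≈ 38400.8 m; 0.015° of that is 576.012 m.

576 meters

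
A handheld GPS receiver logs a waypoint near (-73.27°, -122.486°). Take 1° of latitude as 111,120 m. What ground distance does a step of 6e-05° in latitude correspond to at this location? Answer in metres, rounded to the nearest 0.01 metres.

6.67 metres

Along a meridian 6e-05° is 6e-05 × 111120 = 6.6672 m.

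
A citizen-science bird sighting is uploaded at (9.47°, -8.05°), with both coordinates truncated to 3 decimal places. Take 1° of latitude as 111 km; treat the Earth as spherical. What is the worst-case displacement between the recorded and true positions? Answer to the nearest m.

Truncating at 3 decimal places can drop up to a full unit in the last place, so each coordinate may be off by as much as 0.001°.
North–south component: 0.001° × 111000 = 111 m.
Longitude error → 0.001 × 111000 × cos 9.47° = 0.001 × 111000 × 0.9864 ≈ 109.487 m.
Worst case both components are at the extreme and orthogonal: √(111² + 109.487²) ≈ 155.912 m.

156 m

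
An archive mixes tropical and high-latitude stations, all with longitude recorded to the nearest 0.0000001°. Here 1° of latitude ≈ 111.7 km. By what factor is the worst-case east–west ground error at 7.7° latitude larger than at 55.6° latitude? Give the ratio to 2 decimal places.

1.75

Rounding to 7 decimal places leaves the longitude within ±5e-08° of the true value.
Error at 7.7° = 5e-08° × 111700 × cos 7.7° ≈ 0.005585 × 0.9910 = 0.0055346 m.
At 55.6°: 5e-08° × 111700 × cos 55.6° = 5e-08 × 111700 × 0.5650 ≈ 0.0031553 m.
The ratio reduces to cos 7.7° / cos 55.6° = 0.9910/0.5650 ≈ 1.7541.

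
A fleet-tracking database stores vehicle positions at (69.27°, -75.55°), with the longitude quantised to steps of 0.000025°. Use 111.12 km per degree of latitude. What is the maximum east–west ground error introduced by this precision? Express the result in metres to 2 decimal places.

With a 0.000025° grid the true value lies within half a step, ±0.000025°/2 = ±1.25e-05°, of the stored one.
At latitude 69.27° a degree of longitude spans 111120 m × cos 69.27° = 111120 × 0.3540 ≈ 39332.5 m.
Maximum E–W displacement: 1.25e-05 × 39332.5 = 0.491657 m.

0.49 metres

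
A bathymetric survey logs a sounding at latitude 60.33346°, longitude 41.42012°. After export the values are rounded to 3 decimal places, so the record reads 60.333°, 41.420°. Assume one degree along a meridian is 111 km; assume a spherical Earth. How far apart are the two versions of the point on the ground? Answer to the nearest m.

51 m

Δlat = 60.33346 − 60.333 = +0.00046°; Δlon = 41.42012 − 41.420 = +0.00012°.
N–S: 0.00046° × 111000 m/° = 51.06 m.
East–west at this latitude: 0.00012° × 111000 × cos 60.333° ≈ 0.00012 × 54940.4 = 6.59284 m.
Distance: √(51.06² + 6.59284²) ≈ 51.4839 m.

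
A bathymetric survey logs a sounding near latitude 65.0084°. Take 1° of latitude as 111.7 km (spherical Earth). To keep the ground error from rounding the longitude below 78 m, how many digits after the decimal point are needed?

3 decimal places

At 65.0084° one degree of longitude covers 111700 × cos 65.0084° ≈ 111700 × 0.4225 ≈ 47191.6 m.
Rounding to N decimal places gives at most 0.5 × 10⁻ᴺ degrees of error, i.e. 0.5 × 10⁻ᴺ × 47191.6 m.
Setting 23595.8 × 10⁻ᴺ ≤ 78 gives 10ᴺ ≥ 302.5, i.e. N ≥ 2.48.
So 3 decimal places suffice (23.6 m); 2 would allow up to 236 m.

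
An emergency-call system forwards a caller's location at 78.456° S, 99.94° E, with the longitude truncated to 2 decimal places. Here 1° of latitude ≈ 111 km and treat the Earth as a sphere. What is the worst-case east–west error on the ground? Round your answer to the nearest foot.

729 feet

Truncating at 2 decimal places can drop up to a full unit in the last place, so the longitude may be off by as much as 0.01°.
One degree of longitude at 78.456° is 111000 × cos 78.456° ≈ 111000 × 0.2001 = 22213.4 m.
Maximum E–W displacement: 0.01 × 22213.4 = 222.134 m.
In feet: 222.134 m ÷ 0.3048 ≈ 728.78 ft.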